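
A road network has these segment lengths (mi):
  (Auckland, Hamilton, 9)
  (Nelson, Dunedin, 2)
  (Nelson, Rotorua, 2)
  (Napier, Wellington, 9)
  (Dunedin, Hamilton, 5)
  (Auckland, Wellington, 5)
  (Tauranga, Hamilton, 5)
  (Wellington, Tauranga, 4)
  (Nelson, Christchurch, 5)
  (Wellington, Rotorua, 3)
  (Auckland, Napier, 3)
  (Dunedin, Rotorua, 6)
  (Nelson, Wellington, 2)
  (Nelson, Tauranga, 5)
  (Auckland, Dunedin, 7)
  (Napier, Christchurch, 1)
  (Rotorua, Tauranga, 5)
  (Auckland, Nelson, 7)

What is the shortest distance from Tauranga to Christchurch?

A few of the Tauranga→Christchurch routes:
Tauranga → Wellington → Napier → Christchurch: 4 + 9 + 1 = 14
Tauranga → Rotorua → Nelson → Christchurch: 5 + 2 + 5 = 12
Tauranga → Wellington → Auckland → Napier → Christchurch: 4 + 5 + 3 + 1 = 13
Tauranga → Nelson → Christchurch: 5 + 5 = 10
Tauranga → Wellington → Nelson → Christchurch: 4 + 2 + 5 = 11
Shortest: 10 mi.

10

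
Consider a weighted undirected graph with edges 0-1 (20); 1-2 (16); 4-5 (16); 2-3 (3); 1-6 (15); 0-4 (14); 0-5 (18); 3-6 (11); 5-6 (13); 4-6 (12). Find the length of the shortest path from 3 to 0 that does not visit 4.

Some routes from 3 to 0 avoiding 4:
3-6-1-0: 11 + 15 + 20 = 46
3-6-5-0: 11 + 13 + 18 = 42
3-2-1-0: 3 + 16 + 20 = 39
Best route has total 39.

39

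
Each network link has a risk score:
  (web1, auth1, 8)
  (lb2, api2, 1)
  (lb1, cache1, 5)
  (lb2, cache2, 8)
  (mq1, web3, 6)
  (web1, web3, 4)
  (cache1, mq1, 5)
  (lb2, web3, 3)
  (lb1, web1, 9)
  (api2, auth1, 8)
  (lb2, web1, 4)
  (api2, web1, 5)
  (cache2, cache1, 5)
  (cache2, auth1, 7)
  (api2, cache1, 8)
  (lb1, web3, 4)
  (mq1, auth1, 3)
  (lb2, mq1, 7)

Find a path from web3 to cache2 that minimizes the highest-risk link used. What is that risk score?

5

Some routes from web3 to cache2:
web3 -> lb2 -> mq1 -> auth1 -> cache2: max(3, 7, 3, 7) = 7
web3 -> lb1 -> cache1 -> mq1 -> auth1 -> cache2: max(4, 5, 5, 3, 7) = 7
web3 -> lb2 -> mq1 -> cache1 -> cache2: max(3, 7, 5, 5) = 7
web3 -> lb1 -> cache1 -> cache2: max(4, 5, 5) = 5
web3 -> mq1 -> auth1 -> cache2: max(6, 3, 7) = 7
web3 -> mq1 -> cache1 -> cache2: max(6, 5, 5) = 6
The minimum achievable maximum is 5.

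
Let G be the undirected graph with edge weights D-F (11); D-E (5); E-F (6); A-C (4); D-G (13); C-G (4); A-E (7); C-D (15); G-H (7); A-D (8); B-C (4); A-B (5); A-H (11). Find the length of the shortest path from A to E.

7

Checking several routes:
A→D→E: 8 + 5 = 13
A→C→D→E: 4 + 15 + 5 = 24
A→E: 7
Best route has total 7.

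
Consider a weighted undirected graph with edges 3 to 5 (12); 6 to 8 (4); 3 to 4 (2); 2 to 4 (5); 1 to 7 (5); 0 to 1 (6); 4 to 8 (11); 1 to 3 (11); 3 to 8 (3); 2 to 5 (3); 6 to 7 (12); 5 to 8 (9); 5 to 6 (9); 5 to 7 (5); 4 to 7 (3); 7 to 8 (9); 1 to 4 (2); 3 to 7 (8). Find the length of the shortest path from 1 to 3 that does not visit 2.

Comparing a few candidate routes:
1→3: 11
1→4→8→3: 2 + 11 + 3 = 16
1→7→3: 5 + 8 = 13
1→4→3: 2 + 2 = 4
1→4→7→3: 2 + 3 + 8 = 13
1→7→4→3: 5 + 3 + 2 = 10
Shortest: 4.

4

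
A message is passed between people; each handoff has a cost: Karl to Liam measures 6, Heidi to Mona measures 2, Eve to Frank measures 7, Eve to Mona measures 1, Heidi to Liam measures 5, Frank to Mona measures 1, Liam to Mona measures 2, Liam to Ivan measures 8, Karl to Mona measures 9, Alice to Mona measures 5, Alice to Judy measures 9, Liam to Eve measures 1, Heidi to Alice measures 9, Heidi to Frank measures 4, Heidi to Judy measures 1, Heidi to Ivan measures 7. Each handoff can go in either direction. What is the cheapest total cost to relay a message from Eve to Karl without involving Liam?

A few of the Eve→Karl routes:
Eve -> Frank -> Mona -> Karl: 7 + 1 + 9 = 17
Eve -> Mona -> Karl: 1 + 9 = 10
Eve -> Frank -> Heidi -> Alice -> Mona -> Karl: 7 + 4 + 9 + 5 + 9 = 34
Eve -> Frank -> Heidi -> Mona -> Karl: 7 + 4 + 2 + 9 = 22
Shortest: 10.

10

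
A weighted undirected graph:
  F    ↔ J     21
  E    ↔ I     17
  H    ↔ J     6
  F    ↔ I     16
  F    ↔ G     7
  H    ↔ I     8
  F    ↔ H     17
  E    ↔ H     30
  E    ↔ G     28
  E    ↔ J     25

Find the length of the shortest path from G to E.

28

Comparing a few candidate routes:
G -> F -> H -> I -> E: 7 + 17 + 8 + 17 = 49
G -> E: 28
G -> F -> I -> E: 7 + 16 + 17 = 40
Shortest: 28.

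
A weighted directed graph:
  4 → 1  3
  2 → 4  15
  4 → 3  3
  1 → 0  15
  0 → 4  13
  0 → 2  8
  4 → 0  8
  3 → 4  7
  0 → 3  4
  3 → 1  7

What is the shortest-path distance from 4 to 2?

16

Routes from 4 to 2:
4 → 0 → 2: 8 + 8 = 16
4 → 3 → 1 → 0 → 2: 3 + 7 + 15 + 8 = 33
4 → 1 → 0 → 2: 3 + 15 + 8 = 26
The minimum is 16.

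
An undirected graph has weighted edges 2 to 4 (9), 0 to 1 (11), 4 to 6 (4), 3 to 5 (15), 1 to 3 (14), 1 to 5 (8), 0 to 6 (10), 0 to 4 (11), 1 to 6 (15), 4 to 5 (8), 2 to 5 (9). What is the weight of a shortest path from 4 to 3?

Checking several routes:
4 → 5 → 1 → 3: 8 + 8 + 14 = 30
4 → 5 → 3: 8 + 15 = 23
4 → 2 → 5 → 3: 9 + 9 + 15 = 33
Best route has total 23.

23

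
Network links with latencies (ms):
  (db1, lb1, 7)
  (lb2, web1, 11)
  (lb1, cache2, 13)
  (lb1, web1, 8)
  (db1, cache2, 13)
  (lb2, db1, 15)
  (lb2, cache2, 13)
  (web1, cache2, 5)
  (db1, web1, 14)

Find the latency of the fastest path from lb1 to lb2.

Comparing a few candidate routes:
lb1 - cache2 - lb2: 13 + 13 = 26
lb1 - web1 - cache2 - lb2: 8 + 5 + 13 = 26
lb1 - web1 - lb2: 8 + 11 = 19
lb1 - db1 - lb2: 7 + 15 = 22
Shortest: 19 ms.

19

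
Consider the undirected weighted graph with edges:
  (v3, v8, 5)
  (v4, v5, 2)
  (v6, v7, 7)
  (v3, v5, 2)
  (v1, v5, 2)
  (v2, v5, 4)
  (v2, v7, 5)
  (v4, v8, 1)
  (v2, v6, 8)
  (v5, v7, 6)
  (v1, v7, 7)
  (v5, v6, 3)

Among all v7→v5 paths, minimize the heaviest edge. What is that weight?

5

Candidate routes:
v7-v1-v5: max(7, 2) = 7
v7-v2-v6-v5: max(5, 8, 3) = 8
v7-v6-v2-v5: max(7, 8, 4) = 8
v7-v6-v5: max(7, 3) = 7
v7-v5: max(6) = 6
v7-v2-v5: max(5, 4) = 5
Smallest bottleneck: 5.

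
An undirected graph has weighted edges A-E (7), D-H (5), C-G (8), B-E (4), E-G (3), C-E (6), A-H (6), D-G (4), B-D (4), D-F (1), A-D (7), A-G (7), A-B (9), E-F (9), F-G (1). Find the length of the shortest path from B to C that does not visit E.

14

Comparing a few candidate routes:
B → D → A → G → C: 4 + 7 + 7 + 8 = 26
B → D → G → C: 4 + 4 + 8 = 16
B → A → D → G → C: 9 + 7 + 4 + 8 = 28
B → D → F → G → C: 4 + 1 + 1 + 8 = 14
B → A → G → C: 9 + 7 + 8 = 24
B → A → D → F → G → C: 9 + 7 + 1 + 1 + 8 = 26
The minimum is 14.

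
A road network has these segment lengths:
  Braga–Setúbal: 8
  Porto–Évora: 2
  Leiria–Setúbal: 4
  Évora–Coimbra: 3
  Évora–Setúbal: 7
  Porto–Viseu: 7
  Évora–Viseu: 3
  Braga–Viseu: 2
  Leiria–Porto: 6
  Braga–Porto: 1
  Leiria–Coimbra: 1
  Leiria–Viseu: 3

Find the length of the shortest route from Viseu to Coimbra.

4

Checking several routes:
Viseu - Braga - Porto - Évora - Coimbra: 2 + 1 + 2 + 3 = 8
Viseu - Braga - Porto - Leiria - Coimbra: 2 + 1 + 6 + 1 = 10
Viseu - Évora - Coimbra: 3 + 3 = 6
Viseu - Évora - Porto - Leiria - Coimbra: 3 + 2 + 6 + 1 = 12
Viseu - Leiria - Coimbra: 3 + 1 = 4
Shortest: 4.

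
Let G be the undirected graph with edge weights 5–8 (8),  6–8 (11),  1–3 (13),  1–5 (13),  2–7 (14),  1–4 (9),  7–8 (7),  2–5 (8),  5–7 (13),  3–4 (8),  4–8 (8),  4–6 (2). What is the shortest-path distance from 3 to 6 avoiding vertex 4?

Paths from 3 to 6 avoiding 4:
3 - 1 - 5 - 8 - 6: 13 + 13 + 8 + 11 = 45
3 - 1 - 5 - 7 - 8 - 6: 13 + 13 + 13 + 7 + 11 = 57
3 - 1 - 5 - 2 - 7 - 8 - 6: 13 + 13 + 8 + 14 + 7 + 11 = 66
Best route has total 45.

45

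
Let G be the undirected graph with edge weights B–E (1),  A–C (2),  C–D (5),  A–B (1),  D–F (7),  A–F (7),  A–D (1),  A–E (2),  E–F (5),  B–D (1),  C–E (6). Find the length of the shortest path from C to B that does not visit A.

6

Candidate routes:
C → D → F → E → B: 5 + 7 + 5 + 1 = 18
C → E → F → D → B: 6 + 5 + 7 + 1 = 19
C → D → B: 5 + 1 = 6
C → E → B: 6 + 1 = 7
The minimum is 6.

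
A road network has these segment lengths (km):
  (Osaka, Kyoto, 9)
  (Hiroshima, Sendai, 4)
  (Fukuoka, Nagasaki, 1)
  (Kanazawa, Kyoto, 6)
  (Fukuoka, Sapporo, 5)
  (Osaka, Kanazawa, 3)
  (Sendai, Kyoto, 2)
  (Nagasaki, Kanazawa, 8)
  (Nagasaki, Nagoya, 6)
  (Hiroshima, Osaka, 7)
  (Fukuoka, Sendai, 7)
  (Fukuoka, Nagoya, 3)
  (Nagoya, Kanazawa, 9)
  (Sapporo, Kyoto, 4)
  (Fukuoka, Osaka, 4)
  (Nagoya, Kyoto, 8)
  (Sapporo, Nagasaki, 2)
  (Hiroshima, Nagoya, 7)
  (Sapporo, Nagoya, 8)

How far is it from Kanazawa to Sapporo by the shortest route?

Checking several routes:
Kanazawa-Nagoya-Fukuoka-Nagasaki-Sapporo: 9 + 3 + 1 + 2 = 15
Kanazawa-Osaka-Fukuoka-Nagasaki-Sapporo: 3 + 4 + 1 + 2 = 10
Kanazawa-Osaka-Fukuoka-Sapporo: 3 + 4 + 5 = 12
Kanazawa-Nagasaki-Sapporo: 8 + 2 = 10
Kanazawa-Kyoto-Sapporo: 6 + 4 = 10
Kanazawa-Nagasaki-Fukuoka-Sapporo: 8 + 1 + 5 = 14
The minimum is 10 km.

10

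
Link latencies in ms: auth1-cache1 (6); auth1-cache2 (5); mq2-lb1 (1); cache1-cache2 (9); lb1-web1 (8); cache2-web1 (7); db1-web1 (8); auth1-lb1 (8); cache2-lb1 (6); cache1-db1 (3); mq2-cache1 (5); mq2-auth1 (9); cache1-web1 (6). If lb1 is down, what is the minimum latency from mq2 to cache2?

Comparing a few candidate routes:
mq2 - cache1 - web1 - cache2: 5 + 6 + 7 = 18
mq2 - auth1 - cache2: 9 + 5 = 14
mq2 - cache1 - cache2: 5 + 9 = 14
mq2 - cache1 - auth1 - cache2: 5 + 6 + 5 = 16
Best route has total 14 ms.

14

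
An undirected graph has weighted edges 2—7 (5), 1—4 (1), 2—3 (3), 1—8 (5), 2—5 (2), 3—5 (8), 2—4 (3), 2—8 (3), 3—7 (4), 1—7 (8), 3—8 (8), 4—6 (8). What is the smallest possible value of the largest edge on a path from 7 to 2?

4

Checking several routes:
7-1-4-2: max(8, 1, 3) = 8
7-1-8-3-2: max(8, 5, 8, 3) = 8
7-3-2: max(4, 3) = 4
7-2: max(5) = 5
7-1-8-2: max(8, 5, 3) = 8
7-1-8-3-5-2: max(8, 5, 8, 8, 2) = 8
The minimum achievable maximum is 4.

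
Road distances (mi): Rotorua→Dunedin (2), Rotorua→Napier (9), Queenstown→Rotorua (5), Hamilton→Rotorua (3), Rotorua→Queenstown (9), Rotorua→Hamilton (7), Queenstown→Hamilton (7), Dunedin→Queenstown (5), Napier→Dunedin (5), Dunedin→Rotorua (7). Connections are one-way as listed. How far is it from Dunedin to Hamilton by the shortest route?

12

Candidate routes:
Dunedin→Rotorua→Hamilton: 7 + 7 = 14
Dunedin→Rotorua→Queenstown→Hamilton: 7 + 9 + 7 = 23
Dunedin→Queenstown→Rotorua→Hamilton: 5 + 5 + 7 = 17
Dunedin→Queenstown→Hamilton: 5 + 7 = 12
The minimum is 12 mi.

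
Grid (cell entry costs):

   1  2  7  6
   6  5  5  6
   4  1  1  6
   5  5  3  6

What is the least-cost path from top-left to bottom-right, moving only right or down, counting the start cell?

19

Path (0,0) (0,1) (1,1) (2,1) (2,2) (3,2) (3,3): 1 + 2 + 5 + 1 + 1 + 3 + 6 = 19.
(Top row then right column would cost 34.)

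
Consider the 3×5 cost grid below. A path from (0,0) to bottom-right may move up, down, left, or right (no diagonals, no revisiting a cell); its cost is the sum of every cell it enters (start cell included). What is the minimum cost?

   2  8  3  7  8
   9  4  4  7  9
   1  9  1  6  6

Best path: r0c0 → r0c1 → r0c2 → r1c2 → r2c2 → r2c3 → r2c4
Cost: 2 + 8 + 3 + 4 + 1 + 6 + 6 = 30

30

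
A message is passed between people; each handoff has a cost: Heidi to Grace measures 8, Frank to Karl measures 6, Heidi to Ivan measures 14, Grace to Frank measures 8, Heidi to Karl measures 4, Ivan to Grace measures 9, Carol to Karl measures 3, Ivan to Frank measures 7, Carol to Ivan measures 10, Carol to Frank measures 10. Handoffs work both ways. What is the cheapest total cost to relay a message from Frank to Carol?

A few of the Frank→Carol routes:
Frank-Grace-Heidi-Karl-Carol: 8 + 8 + 4 + 3 = 23
Frank-Ivan-Carol: 7 + 10 = 17
Frank-Carol: 10
Frank-Karl-Carol: 6 + 3 = 9
Best route has total 9.

9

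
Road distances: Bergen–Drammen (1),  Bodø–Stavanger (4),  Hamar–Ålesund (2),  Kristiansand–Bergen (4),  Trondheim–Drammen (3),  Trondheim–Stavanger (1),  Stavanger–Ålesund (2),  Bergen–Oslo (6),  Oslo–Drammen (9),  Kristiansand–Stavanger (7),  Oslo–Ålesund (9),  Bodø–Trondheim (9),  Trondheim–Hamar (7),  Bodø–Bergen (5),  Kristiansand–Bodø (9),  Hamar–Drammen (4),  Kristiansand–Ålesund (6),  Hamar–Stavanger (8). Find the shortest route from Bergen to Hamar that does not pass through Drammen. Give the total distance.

A few of the Bergen→Hamar routes:
Bergen -> Kristiansand -> Ålesund -> Hamar: 4 + 6 + 2 = 12
Bergen -> Kristiansand -> Stavanger -> Ålesund -> Hamar: 4 + 7 + 2 + 2 = 15
Bergen -> Bodø -> Stavanger -> Ålesund -> Hamar: 5 + 4 + 2 + 2 = 13
The minimum is 12.

12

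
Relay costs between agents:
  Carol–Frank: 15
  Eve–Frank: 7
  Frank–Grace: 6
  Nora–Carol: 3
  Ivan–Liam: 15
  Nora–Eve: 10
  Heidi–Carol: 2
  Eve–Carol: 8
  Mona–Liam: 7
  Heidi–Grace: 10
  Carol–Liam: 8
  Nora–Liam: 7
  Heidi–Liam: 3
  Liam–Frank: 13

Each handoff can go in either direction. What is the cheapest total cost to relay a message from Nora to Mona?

A few of the Nora→Mona routes:
Nora → Carol → Liam → Mona: 3 + 8 + 7 = 18
Nora → Liam → Mona: 7 + 7 = 14
Nora → Eve → Carol → Heidi → Liam → Mona: 10 + 8 + 2 + 3 + 7 = 30
Nora → Carol → Heidi → Liam → Mona: 3 + 2 + 3 + 7 = 15
Shortest: 14.

14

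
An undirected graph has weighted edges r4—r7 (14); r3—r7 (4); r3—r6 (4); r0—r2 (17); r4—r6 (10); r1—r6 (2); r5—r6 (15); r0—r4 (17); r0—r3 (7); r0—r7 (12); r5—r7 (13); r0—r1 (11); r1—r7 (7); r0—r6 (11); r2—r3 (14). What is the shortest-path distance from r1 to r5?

17

Some routes from r1 to r5:
r1 → r6 → r3 → r7 → r5: 2 + 4 + 4 + 13 = 23
r1 → r0 → r7 → r5: 11 + 12 + 13 = 36
r1 → r0 → r3 → r7 → r5: 11 + 7 + 4 + 13 = 35
r1 → r7 → r5: 7 + 13 = 20
r1 → r6 → r5: 2 + 15 = 17
r1 → r7 → r3 → r6 → r5: 7 + 4 + 4 + 15 = 30
Shortest: 17.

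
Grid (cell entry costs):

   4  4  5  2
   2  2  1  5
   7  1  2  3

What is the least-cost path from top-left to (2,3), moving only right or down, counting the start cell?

One optimal route is (0,0)→(1,0)→(1,1)→(1,2)→(2,2)→(2,3).
Its cost is 4 + 2 + 2 + 1 + 2 + 3 = 14.
(Top row then right column would cost 23.)

14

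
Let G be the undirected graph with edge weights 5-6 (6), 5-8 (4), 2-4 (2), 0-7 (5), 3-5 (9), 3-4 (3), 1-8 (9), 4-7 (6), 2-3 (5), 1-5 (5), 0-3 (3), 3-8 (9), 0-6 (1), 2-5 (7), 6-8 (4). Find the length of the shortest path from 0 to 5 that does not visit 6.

Checking several routes:
0 -> 3 -> 5: 3 + 9 = 12
0 -> 3 -> 2 -> 5: 3 + 5 + 7 = 15
0 -> 3 -> 4 -> 2 -> 5: 3 + 3 + 2 + 7 = 15
The minimum is 12.

12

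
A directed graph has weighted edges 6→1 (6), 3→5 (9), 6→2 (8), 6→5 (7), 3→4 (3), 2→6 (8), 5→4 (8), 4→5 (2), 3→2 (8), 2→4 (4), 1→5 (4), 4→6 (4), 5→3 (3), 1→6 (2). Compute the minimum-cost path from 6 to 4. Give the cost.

Comparing a few candidate routes:
6 → 5 → 4: 7 + 8 = 15
6 → 5 → 3 → 4: 7 + 3 + 3 = 13
6 → 2 → 4: 8 + 4 = 12
Best route has total 12.

12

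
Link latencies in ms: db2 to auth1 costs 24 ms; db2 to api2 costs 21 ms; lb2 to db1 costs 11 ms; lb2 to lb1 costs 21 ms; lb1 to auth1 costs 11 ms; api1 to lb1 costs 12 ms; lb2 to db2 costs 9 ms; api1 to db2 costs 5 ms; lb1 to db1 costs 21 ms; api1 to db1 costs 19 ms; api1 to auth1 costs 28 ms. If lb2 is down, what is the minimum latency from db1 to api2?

Comparing a few candidate routes:
db1 - lb1 - auth1 - db2 - api2: 21 + 11 + 24 + 21 = 77
db1 - api1 - db2 - api2: 19 + 5 + 21 = 45
db1 - api1 - auth1 - db2 - api2: 19 + 28 + 24 + 21 = 92
db1 - api1 - lb1 - auth1 - db2 - api2: 19 + 12 + 11 + 24 + 21 = 87
db1 - lb1 - auth1 - api1 - db2 - api2: 21 + 11 + 28 + 5 + 21 = 86
db1 - lb1 - api1 - db2 - api2: 21 + 12 + 5 + 21 = 59
The minimum is 45 ms.

45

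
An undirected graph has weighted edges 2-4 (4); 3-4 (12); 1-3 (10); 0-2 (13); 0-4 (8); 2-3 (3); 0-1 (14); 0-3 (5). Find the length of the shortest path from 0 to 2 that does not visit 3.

12

Paths from 0 to 2 avoiding 3:
0→2: 13
0→4→2: 8 + 4 = 12
The minimum is 12.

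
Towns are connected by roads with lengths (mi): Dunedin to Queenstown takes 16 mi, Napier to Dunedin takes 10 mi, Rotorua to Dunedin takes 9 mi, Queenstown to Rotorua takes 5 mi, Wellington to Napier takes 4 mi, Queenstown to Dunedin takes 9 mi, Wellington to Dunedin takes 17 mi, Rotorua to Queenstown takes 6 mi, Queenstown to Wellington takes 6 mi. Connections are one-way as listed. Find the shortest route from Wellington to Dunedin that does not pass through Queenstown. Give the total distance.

14

Paths from Wellington to Dunedin avoiding Queenstown:
Wellington -> Dunedin: 17
Wellington -> Napier -> Dunedin: 4 + 10 = 14
Shortest: 14 mi.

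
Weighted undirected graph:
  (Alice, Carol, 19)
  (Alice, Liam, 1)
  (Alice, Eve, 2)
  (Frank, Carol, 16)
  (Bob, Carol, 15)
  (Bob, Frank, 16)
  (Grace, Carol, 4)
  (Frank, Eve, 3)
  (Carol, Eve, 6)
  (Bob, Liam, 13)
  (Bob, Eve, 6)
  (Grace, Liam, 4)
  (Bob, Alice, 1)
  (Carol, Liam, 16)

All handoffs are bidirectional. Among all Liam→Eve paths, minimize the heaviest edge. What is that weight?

2

A few of the Liam→Eve routes:
Liam -> Alice -> Bob -> Eve: max(1, 1, 6) = 6
Liam -> Alice -> Bob -> Carol -> Eve: max(1, 1, 15, 6) = 15
Liam -> Grace -> Carol -> Eve: max(4, 4, 6) = 6
Liam -> Bob -> Eve: max(13, 6) = 13
Liam -> Bob -> Alice -> Eve: max(13, 1, 2) = 13
Liam -> Alice -> Eve: max(1, 2) = 2
Smallest bottleneck: 2.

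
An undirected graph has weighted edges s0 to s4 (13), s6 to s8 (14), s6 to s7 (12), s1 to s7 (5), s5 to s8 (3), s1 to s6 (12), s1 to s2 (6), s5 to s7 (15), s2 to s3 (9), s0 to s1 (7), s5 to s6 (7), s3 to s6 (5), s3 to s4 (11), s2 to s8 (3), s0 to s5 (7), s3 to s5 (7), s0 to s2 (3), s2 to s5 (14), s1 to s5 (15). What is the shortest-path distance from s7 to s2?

Comparing a few candidate routes:
s7 → s1 → s0 → s2: 5 + 7 + 3 = 15
s7 → s5 → s8 → s2: 15 + 3 + 3 = 21
s7 → s6 → s5 → s8 → s2: 12 + 7 + 3 + 3 = 25
s7 → s1 → s2: 5 + 6 = 11
s7 → s5 → s0 → s2: 15 + 7 + 3 = 25
Shortest: 11.

11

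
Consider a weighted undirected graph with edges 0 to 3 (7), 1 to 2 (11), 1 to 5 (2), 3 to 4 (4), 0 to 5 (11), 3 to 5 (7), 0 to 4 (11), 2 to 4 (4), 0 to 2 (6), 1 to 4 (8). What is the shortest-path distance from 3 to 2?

8

Some routes from 3 to 2:
3 -> 5 -> 1 -> 4 -> 2: 7 + 2 + 8 + 4 = 21
3 -> 4 -> 2: 4 + 4 = 8
3 -> 0 -> 2: 7 + 6 = 13
3 -> 5 -> 1 -> 2: 7 + 2 + 11 = 20
3 -> 4 -> 0 -> 2: 4 + 11 + 6 = 21
Shortest: 8.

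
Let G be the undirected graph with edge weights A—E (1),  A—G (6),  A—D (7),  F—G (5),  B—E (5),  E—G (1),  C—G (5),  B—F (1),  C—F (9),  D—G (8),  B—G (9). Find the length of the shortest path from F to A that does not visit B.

7

A few of the F→A routes:
F -> G -> E -> A: 5 + 1 + 1 = 7
F -> C -> G -> E -> A: 9 + 5 + 1 + 1 = 16
F -> G -> A: 5 + 6 = 11
Best route has total 7.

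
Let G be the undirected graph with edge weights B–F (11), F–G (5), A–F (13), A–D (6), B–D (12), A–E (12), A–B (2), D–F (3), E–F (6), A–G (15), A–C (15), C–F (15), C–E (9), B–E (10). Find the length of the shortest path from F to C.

Some routes from F to C:
F - A - C: 13 + 15 = 28
F - E - C: 6 + 9 = 15
F - D - A - C: 3 + 6 + 15 = 24
F - C: 15
F - B - A - C: 11 + 2 + 15 = 28
F - D - A - E - C: 3 + 6 + 12 + 9 = 30
The minimum is 15.

15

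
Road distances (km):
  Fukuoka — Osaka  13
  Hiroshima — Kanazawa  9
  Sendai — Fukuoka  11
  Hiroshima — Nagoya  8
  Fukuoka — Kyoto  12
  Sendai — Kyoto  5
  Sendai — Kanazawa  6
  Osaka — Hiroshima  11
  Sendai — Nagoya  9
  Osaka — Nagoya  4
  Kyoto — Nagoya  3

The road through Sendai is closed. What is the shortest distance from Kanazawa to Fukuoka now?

Paths from Kanazawa to Fukuoka avoiding Sendai:
Kanazawa - Hiroshima - Osaka - Nagoya - Kyoto - Fukuoka: 9 + 11 + 4 + 3 + 12 = 39
Kanazawa - Hiroshima - Nagoya - Kyoto - Fukuoka: 9 + 8 + 3 + 12 = 32
Kanazawa - Hiroshima - Nagoya - Osaka - Fukuoka: 9 + 8 + 4 + 13 = 34
Kanazawa - Hiroshima - Osaka - Fukuoka: 9 + 11 + 13 = 33
The minimum is 32 km.

32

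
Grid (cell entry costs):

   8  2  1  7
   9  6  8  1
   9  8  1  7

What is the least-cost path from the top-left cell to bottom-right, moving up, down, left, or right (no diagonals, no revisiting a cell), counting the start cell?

26

Best path: [0,0] -> [0,1] -> [0,2] -> [0,3] -> [1,3] -> [2,3]
Cost: 8 + 2 + 1 + 7 + 1 + 7 = 26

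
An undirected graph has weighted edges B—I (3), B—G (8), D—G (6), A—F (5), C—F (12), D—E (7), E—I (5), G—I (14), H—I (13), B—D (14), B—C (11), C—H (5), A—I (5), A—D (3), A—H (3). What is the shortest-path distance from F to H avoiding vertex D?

8

Checking several routes:
F-C-H: 12 + 5 = 17
F-A-I-H: 5 + 5 + 13 = 23
F-A-H: 5 + 3 = 8
F-A-I-B-C-H: 5 + 5 + 3 + 11 + 5 = 29
Shortest: 8.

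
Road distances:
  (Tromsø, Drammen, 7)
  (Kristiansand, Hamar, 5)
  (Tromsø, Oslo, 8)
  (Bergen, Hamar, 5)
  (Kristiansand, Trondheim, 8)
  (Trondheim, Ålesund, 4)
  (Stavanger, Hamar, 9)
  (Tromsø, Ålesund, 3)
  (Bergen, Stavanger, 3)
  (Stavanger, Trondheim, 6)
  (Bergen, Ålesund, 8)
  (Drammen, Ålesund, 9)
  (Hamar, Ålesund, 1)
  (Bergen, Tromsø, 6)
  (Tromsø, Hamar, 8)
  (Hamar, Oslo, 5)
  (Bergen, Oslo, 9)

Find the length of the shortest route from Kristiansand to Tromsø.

Checking several routes:
Kristiansand → Hamar → Tromsø: 5 + 8 = 13
Kristiansand → Hamar → Oslo → Tromsø: 5 + 5 + 8 = 18
Kristiansand → Hamar → Ålesund → Tromsø: 5 + 1 + 3 = 9
Kristiansand → Hamar → Bergen → Tromsø: 5 + 5 + 6 = 16
Kristiansand → Trondheim → Ålesund → Tromsø: 8 + 4 + 3 = 15
Shortest: 9.

9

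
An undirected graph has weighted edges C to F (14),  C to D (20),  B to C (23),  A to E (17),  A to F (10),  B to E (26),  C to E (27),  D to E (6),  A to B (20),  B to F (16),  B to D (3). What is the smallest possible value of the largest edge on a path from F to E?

16

A few of the F→E routes:
F -> A -> E: max(10, 17) = 17
F -> B -> D -> E: max(16, 3, 6) = 16
F -> C -> D -> B -> A -> E: max(14, 20, 3, 20, 17) = 20
Smallest bottleneck: 16.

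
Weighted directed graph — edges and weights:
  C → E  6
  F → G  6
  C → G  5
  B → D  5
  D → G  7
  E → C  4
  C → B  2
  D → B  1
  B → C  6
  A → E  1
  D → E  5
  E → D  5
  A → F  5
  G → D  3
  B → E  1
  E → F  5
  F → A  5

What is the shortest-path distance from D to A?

12

Routes from D to A:
D→B→E→F→A: 1 + 1 + 5 + 5 = 12
D→E→F→A: 5 + 5 + 5 = 15
D→B→C→E→F→A: 1 + 6 + 6 + 5 + 5 = 23
Shortest: 12.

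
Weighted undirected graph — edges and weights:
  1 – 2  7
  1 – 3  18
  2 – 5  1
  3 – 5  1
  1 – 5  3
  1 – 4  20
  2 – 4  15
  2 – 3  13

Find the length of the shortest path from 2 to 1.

4

Routes from 2 to 1:
2-5-1: 1 + 3 = 4
2-3-1: 13 + 18 = 31
2-5-3-1: 1 + 1 + 18 = 20
2-3-5-1: 13 + 1 + 3 = 17
2-4-1: 15 + 20 = 35
2-1: 7
The minimum is 4.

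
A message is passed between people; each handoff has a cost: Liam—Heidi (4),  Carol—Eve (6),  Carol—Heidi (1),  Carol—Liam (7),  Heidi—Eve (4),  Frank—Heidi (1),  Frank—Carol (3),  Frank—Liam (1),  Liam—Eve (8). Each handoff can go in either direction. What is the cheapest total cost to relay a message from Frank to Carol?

2

Comparing a few candidate routes:
Frank - Carol: 3
Frank - Liam - Heidi - Carol: 1 + 4 + 1 = 6
Frank - Heidi - Carol: 1 + 1 = 2
Shortest: 2.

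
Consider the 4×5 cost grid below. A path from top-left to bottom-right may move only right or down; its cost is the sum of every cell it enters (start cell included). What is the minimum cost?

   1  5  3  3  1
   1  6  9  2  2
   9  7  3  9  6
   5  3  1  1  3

23

Take [0,0]→[1,0]→[1,1]→[2,1]→[2,2]→[3,2]→[3,3]→[3,4] for a total of 1 + 1 + 6 + 7 + 3 + 1 + 1 + 3 = 23.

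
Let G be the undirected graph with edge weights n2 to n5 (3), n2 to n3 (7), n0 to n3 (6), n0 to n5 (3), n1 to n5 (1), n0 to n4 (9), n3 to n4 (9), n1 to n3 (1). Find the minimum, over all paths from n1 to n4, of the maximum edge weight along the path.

Comparing a few candidate routes:
n1 → n5 → n0 → n4: max(1, 3, 9) = 9
n1 → n5 → n2 → n3 → n0 → n4: max(1, 3, 7, 6, 9) = 9
n1 → n3 → n2 → n5 → n0 → n4: max(1, 7, 3, 3, 9) = 9
n1 → n3 → n0 → n4: max(1, 6, 9) = 9
n1 → n5 → n2 → n3 → n4: max(1, 3, 7, 9) = 9
n1 → n3 → n4: max(1, 9) = 9
Smallest bottleneck: 9.

9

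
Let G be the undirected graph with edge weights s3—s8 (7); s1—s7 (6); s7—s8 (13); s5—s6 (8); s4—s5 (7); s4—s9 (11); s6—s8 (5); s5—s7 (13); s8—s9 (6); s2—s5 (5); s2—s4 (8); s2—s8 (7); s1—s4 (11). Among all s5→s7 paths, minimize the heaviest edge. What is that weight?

Comparing a few candidate routes:
s5→s6→s8→s9→s4→s1→s7: max(8, 5, 6, 11, 11, 6) = 11
s5→s4→s1→s7: max(7, 11, 6) = 11
s5→s2→s8→s9→s4→s1→s7: max(5, 7, 6, 11, 11, 6) = 11
s5→s6→s8→s2→s4→s1→s7: max(8, 5, 7, 8, 11, 6) = 11
s5→s2→s4→s1→s7: max(5, 8, 11, 6) = 11
Smallest bottleneck: 11.

11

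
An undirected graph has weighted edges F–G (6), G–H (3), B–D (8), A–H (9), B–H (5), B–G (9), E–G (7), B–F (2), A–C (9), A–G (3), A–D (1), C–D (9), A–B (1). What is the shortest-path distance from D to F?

A few of the D→F routes:
D-A-G-H-B-F: 1 + 3 + 3 + 5 + 2 = 14
D-B-F: 8 + 2 = 10
D-A-B-F: 1 + 1 + 2 = 4
D-A-G-F: 1 + 3 + 6 = 10
The minimum is 4.

4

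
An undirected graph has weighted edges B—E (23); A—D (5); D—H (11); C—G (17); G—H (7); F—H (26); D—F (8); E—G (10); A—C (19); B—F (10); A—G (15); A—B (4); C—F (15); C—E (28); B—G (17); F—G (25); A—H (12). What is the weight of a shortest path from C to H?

A few of the C→H routes:
C → A → H: 19 + 12 = 31
C → F → D → H: 15 + 8 + 11 = 34
C → G → H: 17 + 7 = 24
The minimum is 24.

24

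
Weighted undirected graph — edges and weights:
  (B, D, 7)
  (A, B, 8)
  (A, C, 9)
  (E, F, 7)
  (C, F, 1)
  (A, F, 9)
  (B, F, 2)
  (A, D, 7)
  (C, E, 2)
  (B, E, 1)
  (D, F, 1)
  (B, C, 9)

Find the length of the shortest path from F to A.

A few of the F→A routes:
F - C - A: 1 + 9 = 10
F - B - A: 2 + 8 = 10
F - D - A: 1 + 7 = 8
F - A: 9
F - C - E - B - A: 1 + 2 + 1 + 8 = 12
Best route has total 8.

8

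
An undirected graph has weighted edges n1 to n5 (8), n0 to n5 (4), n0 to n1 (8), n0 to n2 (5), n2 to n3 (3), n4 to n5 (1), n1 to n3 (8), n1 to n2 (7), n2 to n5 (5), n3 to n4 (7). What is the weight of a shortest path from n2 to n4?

Some routes from n2 to n4:
n2 - n3 - n4: 3 + 7 = 10
n2 - n0 - n5 - n4: 5 + 4 + 1 = 10
n2 - n5 - n4: 5 + 1 = 6
n2 - n1 - n5 - n4: 7 + 8 + 1 = 16
Shortest: 6.

6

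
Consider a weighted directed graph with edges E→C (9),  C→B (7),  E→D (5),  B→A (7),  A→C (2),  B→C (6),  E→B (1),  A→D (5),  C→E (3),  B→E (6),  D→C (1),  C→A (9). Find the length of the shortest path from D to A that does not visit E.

10

Paths from D to A avoiding E:
D -> C -> B -> A: 1 + 7 + 7 = 15
D -> C -> A: 1 + 9 = 10
The minimum is 10.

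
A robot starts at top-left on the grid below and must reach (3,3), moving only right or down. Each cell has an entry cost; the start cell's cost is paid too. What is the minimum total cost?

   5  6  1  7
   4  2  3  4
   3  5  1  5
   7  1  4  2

Take (0,0) -> (1,0) -> (1,1) -> (1,2) -> (2,2) -> (3,2) -> (3,3) for a total of 5 + 4 + 2 + 3 + 1 + 4 + 2 = 21.
For comparison, the top-then-right route costs 30.

21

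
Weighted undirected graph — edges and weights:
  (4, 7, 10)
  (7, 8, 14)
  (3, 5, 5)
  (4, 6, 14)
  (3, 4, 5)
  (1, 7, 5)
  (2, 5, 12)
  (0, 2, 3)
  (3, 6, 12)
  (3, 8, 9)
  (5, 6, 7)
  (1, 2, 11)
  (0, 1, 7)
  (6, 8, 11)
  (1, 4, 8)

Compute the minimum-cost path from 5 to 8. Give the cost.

14

Comparing a few candidate routes:
5 -> 6 -> 8: 7 + 11 = 18
5 -> 6 -> 3 -> 8: 7 + 12 + 9 = 28
5 -> 3 -> 8: 5 + 9 = 14
5 -> 3 -> 4 -> 7 -> 8: 5 + 5 + 10 + 14 = 34
5 -> 3 -> 6 -> 8: 5 + 12 + 11 = 28
The minimum is 14.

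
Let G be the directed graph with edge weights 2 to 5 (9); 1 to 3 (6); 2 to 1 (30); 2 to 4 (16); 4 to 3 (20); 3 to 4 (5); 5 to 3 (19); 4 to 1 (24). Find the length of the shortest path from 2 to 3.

Candidate routes:
2 -> 1 -> 3: 30 + 6 = 36
2 -> 4 -> 1 -> 3: 16 + 24 + 6 = 46
2 -> 5 -> 3: 9 + 19 = 28
2 -> 4 -> 3: 16 + 20 = 36
The minimum is 28.

28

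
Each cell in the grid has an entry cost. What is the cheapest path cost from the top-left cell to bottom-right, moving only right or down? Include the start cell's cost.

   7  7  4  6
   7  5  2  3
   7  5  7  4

Cheapest: r0c0→r0c1→r0c2→r1c2→r1c3→r2c3
  7 + 7 + 4 + 2 + 3 + 4 = 27

27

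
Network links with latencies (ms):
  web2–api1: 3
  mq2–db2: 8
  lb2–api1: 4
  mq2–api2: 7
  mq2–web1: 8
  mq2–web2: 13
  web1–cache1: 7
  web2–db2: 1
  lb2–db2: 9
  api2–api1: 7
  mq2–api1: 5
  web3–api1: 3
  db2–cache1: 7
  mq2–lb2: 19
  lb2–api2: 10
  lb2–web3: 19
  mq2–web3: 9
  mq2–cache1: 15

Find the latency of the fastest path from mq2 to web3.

8

A few of the mq2→web3 routes:
mq2→api2→api1→web3: 7 + 7 + 3 = 17
mq2→web3: 9
mq2→api1→web3: 5 + 3 = 8
mq2→db2→web2→api1→web3: 8 + 1 + 3 + 3 = 15
Shortest: 8 ms.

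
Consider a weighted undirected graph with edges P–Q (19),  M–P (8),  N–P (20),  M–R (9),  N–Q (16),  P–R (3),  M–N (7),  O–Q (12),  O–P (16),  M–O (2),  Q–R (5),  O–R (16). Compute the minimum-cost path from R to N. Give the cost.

16

Some routes from R to N:
R -> P -> M -> N: 3 + 8 + 7 = 18
R -> Q -> N: 5 + 16 = 21
R -> Q -> O -> M -> N: 5 + 12 + 2 + 7 = 26
R -> P -> N: 3 + 20 = 23
R -> O -> M -> N: 16 + 2 + 7 = 25
R -> M -> N: 9 + 7 = 16
Shortest: 16.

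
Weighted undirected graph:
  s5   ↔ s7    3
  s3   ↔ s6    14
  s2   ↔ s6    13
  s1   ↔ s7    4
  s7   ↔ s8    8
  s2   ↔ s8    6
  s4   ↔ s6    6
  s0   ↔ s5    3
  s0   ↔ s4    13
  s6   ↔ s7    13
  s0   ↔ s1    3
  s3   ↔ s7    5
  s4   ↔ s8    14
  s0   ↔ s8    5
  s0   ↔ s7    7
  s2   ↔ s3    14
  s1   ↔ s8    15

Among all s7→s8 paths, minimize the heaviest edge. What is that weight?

5

Checking several routes:
s7 -> s1 -> s0 -> s8: max(4, 3, 5) = 5
s7 -> s0 -> s8: max(7, 5) = 7
s7 -> s5 -> s0 -> s8: max(3, 3, 5) = 5
The minimum achievable maximum is 5.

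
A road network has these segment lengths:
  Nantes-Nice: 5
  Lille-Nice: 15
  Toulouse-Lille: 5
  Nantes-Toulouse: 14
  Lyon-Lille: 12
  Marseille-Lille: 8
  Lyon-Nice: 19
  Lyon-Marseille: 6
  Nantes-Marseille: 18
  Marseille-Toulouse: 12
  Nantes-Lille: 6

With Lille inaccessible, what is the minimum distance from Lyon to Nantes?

Routes from Lyon to Nantes avoiding Lille:
Lyon -> Marseille -> Toulouse -> Nantes: 6 + 12 + 14 = 32
Lyon -> Nice -> Nantes: 19 + 5 = 24
Lyon -> Marseille -> Nantes: 6 + 18 = 24
Shortest: 24.

24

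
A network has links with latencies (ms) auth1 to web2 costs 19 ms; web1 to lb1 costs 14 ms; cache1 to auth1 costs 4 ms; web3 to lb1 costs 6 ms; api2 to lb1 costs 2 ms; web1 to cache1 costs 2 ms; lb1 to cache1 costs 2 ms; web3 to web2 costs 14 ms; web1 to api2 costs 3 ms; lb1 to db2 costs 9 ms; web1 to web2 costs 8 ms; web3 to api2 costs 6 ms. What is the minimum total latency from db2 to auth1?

Checking several routes:
db2 → lb1 → web1 → cache1 → auth1: 9 + 14 + 2 + 4 = 29
db2 → lb1 → cache1 → auth1: 9 + 2 + 4 = 15
db2 → lb1 → api2 → web1 → cache1 → auth1: 9 + 2 + 3 + 2 + 4 = 20
Shortest: 15 ms.

15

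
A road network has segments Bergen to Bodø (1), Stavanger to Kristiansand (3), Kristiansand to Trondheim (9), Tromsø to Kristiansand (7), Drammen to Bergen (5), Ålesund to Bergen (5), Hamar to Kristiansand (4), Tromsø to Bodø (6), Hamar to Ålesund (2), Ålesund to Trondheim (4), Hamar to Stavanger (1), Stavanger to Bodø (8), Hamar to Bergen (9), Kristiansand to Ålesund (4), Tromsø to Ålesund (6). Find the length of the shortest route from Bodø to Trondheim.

Some routes from Bodø to Trondheim:
Bodø -> Stavanger -> Hamar -> Ålesund -> Trondheim: 8 + 1 + 2 + 4 = 15
Bodø -> Tromsø -> Ålesund -> Trondheim: 6 + 6 + 4 = 16
Bodø -> Bergen -> Ålesund -> Trondheim: 1 + 5 + 4 = 10
Bodø -> Bergen -> Hamar -> Ålesund -> Trondheim: 1 + 9 + 2 + 4 = 16
The minimum is 10 mi.

10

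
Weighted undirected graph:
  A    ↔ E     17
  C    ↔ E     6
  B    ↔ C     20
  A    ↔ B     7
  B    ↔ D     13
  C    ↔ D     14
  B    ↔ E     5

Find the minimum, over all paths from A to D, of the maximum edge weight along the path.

13

Checking several routes:
A→E→B→D: max(17, 5, 13) = 17
A→E→C→D: max(17, 6, 14) = 17
A→B→D: max(7, 13) = 13
A→B→E→C→D: max(7, 5, 6, 14) = 14
A→E→B→C→D: max(17, 5, 20, 14) = 20
A→E→C→B→D: max(17, 6, 20, 13) = 20
The minimum achievable maximum is 13.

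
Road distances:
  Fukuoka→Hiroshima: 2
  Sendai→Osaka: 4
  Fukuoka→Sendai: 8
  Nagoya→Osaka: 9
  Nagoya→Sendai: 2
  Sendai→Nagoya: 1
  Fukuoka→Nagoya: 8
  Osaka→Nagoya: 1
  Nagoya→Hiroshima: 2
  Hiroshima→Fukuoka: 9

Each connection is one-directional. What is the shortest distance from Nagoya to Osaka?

Candidate routes:
Nagoya-Hiroshima-Fukuoka-Sendai-Osaka: 2 + 9 + 8 + 4 = 23
Nagoya-Osaka: 9
Nagoya-Sendai-Osaka: 2 + 4 = 6
Best route has total 6.

6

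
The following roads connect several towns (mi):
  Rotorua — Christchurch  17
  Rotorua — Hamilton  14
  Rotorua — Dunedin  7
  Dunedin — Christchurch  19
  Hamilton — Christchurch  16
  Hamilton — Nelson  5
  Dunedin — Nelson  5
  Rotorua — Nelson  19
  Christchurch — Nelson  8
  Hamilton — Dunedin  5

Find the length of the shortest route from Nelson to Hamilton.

5

A few of the Nelson→Hamilton routes:
Nelson→Dunedin→Hamilton: 5 + 5 = 10
Nelson→Dunedin→Rotorua→Hamilton: 5 + 7 + 14 = 26
Nelson→Christchurch→Hamilton: 8 + 16 = 24
Nelson→Hamilton: 5
Shortest: 5 mi.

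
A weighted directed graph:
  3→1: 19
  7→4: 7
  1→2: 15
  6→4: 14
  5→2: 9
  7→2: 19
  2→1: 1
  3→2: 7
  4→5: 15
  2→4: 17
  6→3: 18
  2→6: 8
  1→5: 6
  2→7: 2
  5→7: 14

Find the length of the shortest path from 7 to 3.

Routes from 7 to 3:
7 - 2 - 6 - 3: 19 + 8 + 18 = 45
7 - 4 - 5 - 2 - 6 - 3: 7 + 15 + 9 + 8 + 18 = 57
Best route has total 45.

45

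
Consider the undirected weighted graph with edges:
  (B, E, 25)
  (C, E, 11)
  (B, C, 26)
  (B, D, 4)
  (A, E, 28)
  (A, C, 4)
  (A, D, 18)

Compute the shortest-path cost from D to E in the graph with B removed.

33

Routes from D to E avoiding B:
D-A-C-E: 18 + 4 + 11 = 33
D-A-E: 18 + 28 = 46
Best route has total 33.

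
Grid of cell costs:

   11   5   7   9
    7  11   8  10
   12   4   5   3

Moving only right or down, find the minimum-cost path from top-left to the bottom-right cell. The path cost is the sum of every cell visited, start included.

One optimal route is (0,0) (0,1) (0,2) (1,2) (2,2) (2,3).
Its cost is 11 + 5 + 7 + 8 + 5 + 3 = 39.

39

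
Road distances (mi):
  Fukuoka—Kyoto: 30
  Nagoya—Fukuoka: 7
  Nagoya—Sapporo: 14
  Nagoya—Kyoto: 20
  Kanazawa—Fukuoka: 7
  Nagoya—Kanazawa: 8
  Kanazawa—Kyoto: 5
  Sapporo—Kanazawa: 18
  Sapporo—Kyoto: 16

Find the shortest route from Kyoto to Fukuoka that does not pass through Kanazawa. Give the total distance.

27

Routes from Kyoto to Fukuoka avoiding Kanazawa:
Kyoto -> Nagoya -> Fukuoka: 20 + 7 = 27
Kyoto -> Fukuoka: 30
Kyoto -> Sapporo -> Nagoya -> Fukuoka: 16 + 14 + 7 = 37
Best route has total 27 mi.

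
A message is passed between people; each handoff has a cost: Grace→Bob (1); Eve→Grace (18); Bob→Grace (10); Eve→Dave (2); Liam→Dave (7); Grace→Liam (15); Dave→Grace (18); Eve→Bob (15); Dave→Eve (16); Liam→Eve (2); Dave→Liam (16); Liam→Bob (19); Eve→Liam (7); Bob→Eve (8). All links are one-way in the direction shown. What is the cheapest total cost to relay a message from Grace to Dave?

11

Paths from Grace to Dave:
Grace -> Liam -> Dave: 15 + 7 = 22
Grace -> Bob -> Eve -> Liam -> Dave: 1 + 8 + 7 + 7 = 23
Grace -> Liam -> Eve -> Dave: 15 + 2 + 2 = 19
Grace -> Liam -> Bob -> Eve -> Dave: 15 + 19 + 8 + 2 = 44
Grace -> Bob -> Eve -> Dave: 1 + 8 + 2 = 11
The minimum is 11.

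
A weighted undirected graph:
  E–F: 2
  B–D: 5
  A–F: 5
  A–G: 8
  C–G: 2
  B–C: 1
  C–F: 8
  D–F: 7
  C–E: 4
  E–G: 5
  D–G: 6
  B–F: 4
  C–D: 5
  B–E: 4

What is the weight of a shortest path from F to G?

Some routes from F to G:
F→B→C→G: 4 + 1 + 2 = 7
F→E→C→G: 2 + 4 + 2 = 8
F→E→B→C→G: 2 + 4 + 1 + 2 = 9
F→E→G: 2 + 5 = 7
Shortest: 7.

7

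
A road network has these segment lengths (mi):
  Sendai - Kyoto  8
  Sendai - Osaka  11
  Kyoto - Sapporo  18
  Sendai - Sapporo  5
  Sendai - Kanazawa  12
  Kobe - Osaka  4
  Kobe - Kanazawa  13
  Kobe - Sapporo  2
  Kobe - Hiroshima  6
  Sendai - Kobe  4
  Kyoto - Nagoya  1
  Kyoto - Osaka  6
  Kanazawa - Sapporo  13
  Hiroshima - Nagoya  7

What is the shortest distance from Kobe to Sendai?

4

A few of the Kobe→Sendai routes:
Kobe -> Sendai: 4
Kobe -> Osaka -> Sendai: 4 + 11 = 15
Kobe -> Sapporo -> Sendai: 2 + 5 = 7
Best route has total 4 mi.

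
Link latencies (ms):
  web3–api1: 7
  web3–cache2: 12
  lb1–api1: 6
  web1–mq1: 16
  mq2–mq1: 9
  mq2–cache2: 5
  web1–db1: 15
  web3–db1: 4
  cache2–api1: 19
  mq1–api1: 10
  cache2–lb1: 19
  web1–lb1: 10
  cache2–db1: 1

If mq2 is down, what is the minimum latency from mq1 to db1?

Checking several routes:
mq1-api1-web3-db1: 10 + 7 + 4 = 21
mq1-api1-web3-cache2-db1: 10 + 7 + 12 + 1 = 30
mq1-api1-cache2-db1: 10 + 19 + 1 = 30
Best route has total 21 ms.

21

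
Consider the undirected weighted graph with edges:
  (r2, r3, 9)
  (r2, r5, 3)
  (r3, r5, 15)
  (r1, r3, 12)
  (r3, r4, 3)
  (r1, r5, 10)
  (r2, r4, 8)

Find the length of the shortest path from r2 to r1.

13

Some routes from r2 to r1:
r2 -> r5 -> r3 -> r1: 3 + 15 + 12 = 30
r2 -> r3 -> r5 -> r1: 9 + 15 + 10 = 34
r2 -> r3 -> r1: 9 + 12 = 21
r2 -> r5 -> r1: 3 + 10 = 13
r2 -> r4 -> r3 -> r1: 8 + 3 + 12 = 23
Shortest: 13.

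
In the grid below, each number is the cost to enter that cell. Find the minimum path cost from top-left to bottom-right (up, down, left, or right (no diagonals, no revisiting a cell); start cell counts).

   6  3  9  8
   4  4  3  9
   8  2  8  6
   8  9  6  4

33

One optimal route is (0,0) → (0,1) → (1,1) → (2,1) → (2,2) → (2,3) → (3,3).
Its cost is 6 + 3 + 4 + 2 + 8 + 6 + 4 = 33.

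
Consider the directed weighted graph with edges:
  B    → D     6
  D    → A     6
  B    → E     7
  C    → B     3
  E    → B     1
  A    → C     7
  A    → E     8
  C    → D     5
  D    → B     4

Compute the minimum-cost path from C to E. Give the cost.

10

Checking several routes:
C -> B -> E: 3 + 7 = 10
C -> D -> A -> E: 5 + 6 + 8 = 19
C -> D -> B -> E: 5 + 4 + 7 = 16
The minimum is 10.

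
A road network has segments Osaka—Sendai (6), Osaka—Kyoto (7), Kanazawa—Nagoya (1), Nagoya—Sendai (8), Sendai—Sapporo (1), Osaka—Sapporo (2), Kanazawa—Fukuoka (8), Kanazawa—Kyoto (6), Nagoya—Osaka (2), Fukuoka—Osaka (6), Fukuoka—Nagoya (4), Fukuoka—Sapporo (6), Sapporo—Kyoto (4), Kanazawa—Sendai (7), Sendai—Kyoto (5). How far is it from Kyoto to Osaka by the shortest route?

6

Some routes from Kyoto to Osaka:
Kyoto→Sapporo→Osaka: 4 + 2 = 6
Kyoto→Sendai→Sapporo→Osaka: 5 + 1 + 2 = 8
Kyoto→Osaka: 7
Shortest: 6.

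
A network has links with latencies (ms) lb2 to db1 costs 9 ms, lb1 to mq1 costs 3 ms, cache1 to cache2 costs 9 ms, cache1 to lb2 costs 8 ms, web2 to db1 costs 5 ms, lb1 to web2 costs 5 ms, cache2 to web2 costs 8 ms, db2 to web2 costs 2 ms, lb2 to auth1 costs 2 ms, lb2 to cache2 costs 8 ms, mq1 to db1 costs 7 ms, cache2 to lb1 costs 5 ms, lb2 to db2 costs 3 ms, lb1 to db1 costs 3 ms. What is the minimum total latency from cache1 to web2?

Checking several routes:
cache1 → lb2 → db2 → web2: 8 + 3 + 2 = 13
cache1 → cache2 → web2: 9 + 8 = 17
cache1 → cache2 → lb1 → web2: 9 + 5 + 5 = 19
Shortest: 13 ms.

13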